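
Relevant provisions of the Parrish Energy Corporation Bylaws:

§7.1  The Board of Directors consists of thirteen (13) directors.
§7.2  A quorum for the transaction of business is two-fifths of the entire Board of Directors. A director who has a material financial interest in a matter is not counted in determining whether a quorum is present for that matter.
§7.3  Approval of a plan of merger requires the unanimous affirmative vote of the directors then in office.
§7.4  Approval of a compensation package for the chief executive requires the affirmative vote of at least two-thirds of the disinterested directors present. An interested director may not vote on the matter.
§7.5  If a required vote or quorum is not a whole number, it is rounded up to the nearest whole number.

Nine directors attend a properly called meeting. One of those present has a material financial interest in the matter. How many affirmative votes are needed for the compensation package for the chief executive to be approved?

6

The compensation package for the chief executive requires two-thirds of the disinterested directors present (9 − 1 = 8).
2/3 of 8 = 5.33, rounded up to 6.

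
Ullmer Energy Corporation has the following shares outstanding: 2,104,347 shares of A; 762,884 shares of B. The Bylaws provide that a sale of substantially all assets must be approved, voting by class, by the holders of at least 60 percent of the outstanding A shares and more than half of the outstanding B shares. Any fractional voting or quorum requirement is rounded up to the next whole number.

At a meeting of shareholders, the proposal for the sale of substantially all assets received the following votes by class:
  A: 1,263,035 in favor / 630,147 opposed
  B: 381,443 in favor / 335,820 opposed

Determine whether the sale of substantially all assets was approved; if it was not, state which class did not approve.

A: 3/5 of 2104347 = 1262608.20, rounded up to 1262609; 1,262,609 required, 1,263,035 in favor — approved.
B: a majority of 762884 is 381443; 381,443 required, 381,443 in favor — approved.

Approved — every class gave the required vote.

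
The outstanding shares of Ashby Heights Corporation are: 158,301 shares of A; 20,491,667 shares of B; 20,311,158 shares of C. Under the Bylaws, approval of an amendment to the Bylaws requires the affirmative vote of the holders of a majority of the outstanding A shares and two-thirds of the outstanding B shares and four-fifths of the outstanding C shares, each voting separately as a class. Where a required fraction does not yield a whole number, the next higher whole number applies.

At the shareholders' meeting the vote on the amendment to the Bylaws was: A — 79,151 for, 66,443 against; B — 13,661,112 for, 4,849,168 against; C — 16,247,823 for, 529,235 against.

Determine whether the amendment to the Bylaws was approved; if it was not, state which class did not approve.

Not approved — the C shares did not give the required vote.

A: a majority of 158301 is 79151; 79,151 required, 79,151 in favor — approved.
B: 2/3 of 20491667 = 13661111.33, rounded up to 13661112; 13,661,112 required, 13,661,112 in favor — approved.
C: 4/5 of 20311158 = 16248926.40, rounded up to 16248927; 16,248,927 required, 16,247,823 in favor — not approved.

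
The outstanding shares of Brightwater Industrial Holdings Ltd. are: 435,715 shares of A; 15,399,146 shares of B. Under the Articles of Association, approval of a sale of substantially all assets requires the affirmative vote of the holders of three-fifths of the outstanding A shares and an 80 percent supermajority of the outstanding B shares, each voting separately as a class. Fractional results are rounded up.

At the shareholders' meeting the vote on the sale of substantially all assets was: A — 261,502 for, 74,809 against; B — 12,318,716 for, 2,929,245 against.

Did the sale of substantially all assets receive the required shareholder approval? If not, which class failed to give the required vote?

Not approved — the B shares did not give the required vote.

A: 3/5 of 435715 = 261429; 261,429 required, 261,502 in favor — approved.
B: 4/5 of 15399146 = 12319316.80, rounded up to 12319317; 12,319,317 required, 12,318,716 in favor — not approved.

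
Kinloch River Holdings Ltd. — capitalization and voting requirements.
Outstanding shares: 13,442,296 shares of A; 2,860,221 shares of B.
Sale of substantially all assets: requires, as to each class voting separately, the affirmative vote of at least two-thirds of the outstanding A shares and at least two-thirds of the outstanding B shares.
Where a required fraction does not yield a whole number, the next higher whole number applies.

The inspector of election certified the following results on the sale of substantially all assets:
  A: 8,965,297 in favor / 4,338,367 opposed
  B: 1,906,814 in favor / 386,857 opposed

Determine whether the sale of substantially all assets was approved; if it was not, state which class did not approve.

Approved — every class gave the required vote.

A: 2/3 of 13442296 = 8961530.67, rounded up to 8961531; 8,961,531 required, 8,965,297 in favor — approved.
B: 2/3 of 2860221 = 1906814; 1,906,814 required, 1,906,814 in favor — approved.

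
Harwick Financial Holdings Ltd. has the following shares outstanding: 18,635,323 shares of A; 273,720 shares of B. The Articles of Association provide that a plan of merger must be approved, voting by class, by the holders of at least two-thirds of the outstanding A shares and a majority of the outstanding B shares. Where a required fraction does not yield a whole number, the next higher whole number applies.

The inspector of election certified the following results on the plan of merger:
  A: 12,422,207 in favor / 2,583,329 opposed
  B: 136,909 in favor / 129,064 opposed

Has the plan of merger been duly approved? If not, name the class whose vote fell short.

Not approved — the A shares did not give the required vote.

A: 2/3 of 18635323 = 12423548.67, rounded up to 12423549; 12,423,549 required, 12,422,207 in favor — not approved.
B: a majority of 273720 is 136861; 136,861 required, 136,909 in favor — approved.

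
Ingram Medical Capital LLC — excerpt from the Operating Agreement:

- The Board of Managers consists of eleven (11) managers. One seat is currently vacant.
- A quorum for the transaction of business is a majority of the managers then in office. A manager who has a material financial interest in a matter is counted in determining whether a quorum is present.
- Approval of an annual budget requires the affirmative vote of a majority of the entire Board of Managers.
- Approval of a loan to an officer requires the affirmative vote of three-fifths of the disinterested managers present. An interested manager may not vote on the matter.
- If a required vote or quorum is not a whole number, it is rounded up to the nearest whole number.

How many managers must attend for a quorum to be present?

A majority of 10 is 6.

6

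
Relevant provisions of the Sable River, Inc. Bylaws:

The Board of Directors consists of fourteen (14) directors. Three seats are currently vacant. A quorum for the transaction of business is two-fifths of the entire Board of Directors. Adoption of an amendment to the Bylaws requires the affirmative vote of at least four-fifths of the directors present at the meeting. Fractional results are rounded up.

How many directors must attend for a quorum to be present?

6

2/5 of 14 = 5.60, rounded up to 6.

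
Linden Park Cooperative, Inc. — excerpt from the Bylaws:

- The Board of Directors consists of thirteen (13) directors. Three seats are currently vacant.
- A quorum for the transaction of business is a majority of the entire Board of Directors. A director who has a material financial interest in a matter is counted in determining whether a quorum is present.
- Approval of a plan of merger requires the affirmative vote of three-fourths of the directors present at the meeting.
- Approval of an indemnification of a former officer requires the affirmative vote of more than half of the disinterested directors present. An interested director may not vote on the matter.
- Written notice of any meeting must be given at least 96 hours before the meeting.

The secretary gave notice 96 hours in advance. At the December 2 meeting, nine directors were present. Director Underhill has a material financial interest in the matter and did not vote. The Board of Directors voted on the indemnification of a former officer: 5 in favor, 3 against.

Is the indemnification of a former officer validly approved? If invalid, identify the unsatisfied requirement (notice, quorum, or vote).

Valid — all requirements satisfied.

Notice: 96 hours given; 96 required (96 ≥ 96). Satisfied.
Quorum: 9 present (interested directors count toward quorum); quorum is 7. Satisfied.
Vote: the indemnification of a former officer requires a majority of the disinterested directors present (9 − 1 = 8). A majority of 8 is 5, so 5 affirmative votes are needed; 5 voted in favor. Satisfied.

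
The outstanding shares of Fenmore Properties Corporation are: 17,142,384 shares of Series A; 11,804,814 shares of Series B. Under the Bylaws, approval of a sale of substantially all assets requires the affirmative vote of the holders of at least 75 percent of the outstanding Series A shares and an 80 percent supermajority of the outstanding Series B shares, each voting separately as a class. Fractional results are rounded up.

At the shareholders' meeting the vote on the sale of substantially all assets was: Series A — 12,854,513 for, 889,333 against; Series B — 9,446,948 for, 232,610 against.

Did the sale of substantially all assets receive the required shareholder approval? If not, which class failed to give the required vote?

Series A: 3/4 of 17142384 = 12856788; 12,856,788 required, 12,854,513 in favor — not approved.
Series B: 4/5 of 11804814 = 9443851.20, rounded up to 9443852; 9,443,852 required, 9,446,948 in favor — approved.

Not approved — the Series A shares did not give the required vote.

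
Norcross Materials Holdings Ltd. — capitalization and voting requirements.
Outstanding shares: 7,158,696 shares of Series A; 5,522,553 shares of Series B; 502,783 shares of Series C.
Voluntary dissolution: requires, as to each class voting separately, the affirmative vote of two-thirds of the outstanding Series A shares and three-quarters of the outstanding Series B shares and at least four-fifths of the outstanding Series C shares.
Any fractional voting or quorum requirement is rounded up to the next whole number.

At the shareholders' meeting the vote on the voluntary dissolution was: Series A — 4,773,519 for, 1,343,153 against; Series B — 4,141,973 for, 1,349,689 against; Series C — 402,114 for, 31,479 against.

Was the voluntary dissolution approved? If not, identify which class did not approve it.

Series A: 2/3 of 7158696 = 4772464; 4,772,464 required, 4,773,519 in favor — approved.
Series B: 3/4 of 5522553 = 4141914.75, rounded up to 4141915; 4,141,915 required, 4,141,973 in favor — approved.
Series C: 4/5 of 502783 = 402226.40, rounded up to 402227; 402,227 required, 402,114 in favor — not approved.

Not approved — the Series C shares did not give the required vote.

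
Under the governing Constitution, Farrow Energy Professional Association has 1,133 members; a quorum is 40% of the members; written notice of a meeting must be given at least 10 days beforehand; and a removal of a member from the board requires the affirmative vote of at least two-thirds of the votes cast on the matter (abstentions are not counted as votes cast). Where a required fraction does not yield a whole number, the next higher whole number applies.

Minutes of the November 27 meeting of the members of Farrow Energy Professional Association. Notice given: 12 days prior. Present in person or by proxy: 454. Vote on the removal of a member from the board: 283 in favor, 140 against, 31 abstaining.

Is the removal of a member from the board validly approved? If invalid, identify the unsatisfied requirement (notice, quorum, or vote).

Valid — all requirements satisfied.

Notice: 12 days given; 10 required. Satisfied.
Quorum: 40% of 1,133 = 453.20, rounded up to 454; 454 present. Satisfied.
Vote: requires two-thirds of the votes cast (454 − 31 abstaining = 423); 2/3 of 423 = 282, so 282 needed; 283 in favor. Satisfied.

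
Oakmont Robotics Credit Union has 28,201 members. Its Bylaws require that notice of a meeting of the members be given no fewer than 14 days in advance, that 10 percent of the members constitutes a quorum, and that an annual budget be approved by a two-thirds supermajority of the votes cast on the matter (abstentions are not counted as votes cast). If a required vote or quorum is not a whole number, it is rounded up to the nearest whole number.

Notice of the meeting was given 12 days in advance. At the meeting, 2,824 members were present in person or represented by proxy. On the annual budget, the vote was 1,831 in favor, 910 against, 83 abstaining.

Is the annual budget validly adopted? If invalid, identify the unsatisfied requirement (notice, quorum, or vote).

Invalid — notice requirement not satisfied.

Notice: 12 days given; 14 required. Not satisfied.
Quorum: 10% of 28,201 = 2,820.10, rounded up to 2,821; 2,824 present. Satisfied.
Vote: requires two-thirds of the votes cast (2,824 − 83 abstaining = 2,741); 2/3 of 2741 = 1827.33, rounded up to 1828, so 1,828 needed; 1,831 in favor. Satisfied.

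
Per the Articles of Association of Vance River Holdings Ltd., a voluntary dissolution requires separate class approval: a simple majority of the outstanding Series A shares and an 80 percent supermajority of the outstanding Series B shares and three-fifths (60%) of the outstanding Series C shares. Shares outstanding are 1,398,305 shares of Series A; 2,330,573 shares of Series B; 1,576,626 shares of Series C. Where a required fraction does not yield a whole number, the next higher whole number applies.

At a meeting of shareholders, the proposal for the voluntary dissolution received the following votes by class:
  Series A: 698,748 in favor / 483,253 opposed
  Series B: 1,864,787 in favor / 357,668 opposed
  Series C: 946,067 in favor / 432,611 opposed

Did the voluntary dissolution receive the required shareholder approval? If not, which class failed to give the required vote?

Series A: a majority of 1398305 is 699153; 699,153 required, 698,748 in favor — not approved.
Series B: 4/5 of 2330573 = 1864458.40, rounded up to 1864459; 1,864,459 required, 1,864,787 in favor — approved.
Series C: 3/5 of 1576626 = 945975.60, rounded up to 945976; 945,976 required, 946,067 in favor — approved.

Not approved — the Series A shares did not give the required vote.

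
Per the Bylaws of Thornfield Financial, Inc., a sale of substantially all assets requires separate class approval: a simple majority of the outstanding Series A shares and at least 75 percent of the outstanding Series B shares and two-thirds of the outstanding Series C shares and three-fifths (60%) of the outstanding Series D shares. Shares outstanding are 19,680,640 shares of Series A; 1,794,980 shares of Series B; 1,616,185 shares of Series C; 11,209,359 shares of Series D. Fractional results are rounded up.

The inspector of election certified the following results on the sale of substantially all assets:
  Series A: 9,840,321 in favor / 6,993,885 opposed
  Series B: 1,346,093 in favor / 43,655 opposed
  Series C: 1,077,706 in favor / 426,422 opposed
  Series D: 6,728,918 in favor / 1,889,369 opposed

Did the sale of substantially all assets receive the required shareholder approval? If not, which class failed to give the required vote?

Series A: a majority of 19680640 is 9840321; 9,840,321 required, 9,840,321 in favor — approved.
Series B: 3/4 of 1794980 = 1346235; 1,346,235 required, 1,346,093 in favor — not approved.
Series C: 2/3 of 1616185 = 1077456.67, rounded up to 1077457; 1,077,457 required, 1,077,706 in favor — approved.
Series D: 3/5 of 11209359 = 6725615.40, rounded up to 6725616; 6,725,616 required, 6,728,918 in favor — approved.

Not approved — the Series B shares did not give the required vote.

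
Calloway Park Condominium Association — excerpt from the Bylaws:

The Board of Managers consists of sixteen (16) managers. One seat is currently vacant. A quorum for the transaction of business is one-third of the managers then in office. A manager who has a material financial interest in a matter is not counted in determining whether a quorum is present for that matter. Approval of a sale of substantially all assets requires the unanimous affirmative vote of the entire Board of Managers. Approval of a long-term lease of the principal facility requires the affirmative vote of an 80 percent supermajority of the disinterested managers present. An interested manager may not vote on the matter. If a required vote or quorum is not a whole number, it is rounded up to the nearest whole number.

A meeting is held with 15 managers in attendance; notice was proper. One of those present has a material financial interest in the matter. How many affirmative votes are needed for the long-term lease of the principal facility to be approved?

12

The long-term lease of the principal facility requires four-fifths of the disinterested managers present (15 − 1 = 14).
4/5 of 14 = 11.20, rounded up to 12.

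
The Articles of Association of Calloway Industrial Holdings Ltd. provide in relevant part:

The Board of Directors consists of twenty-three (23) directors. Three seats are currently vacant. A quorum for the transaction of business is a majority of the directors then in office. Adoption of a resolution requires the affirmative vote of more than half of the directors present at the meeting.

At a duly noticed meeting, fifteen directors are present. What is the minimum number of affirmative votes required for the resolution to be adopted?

The resolution requires a majority of the directors present (15).
A majority of 15 is 8.

8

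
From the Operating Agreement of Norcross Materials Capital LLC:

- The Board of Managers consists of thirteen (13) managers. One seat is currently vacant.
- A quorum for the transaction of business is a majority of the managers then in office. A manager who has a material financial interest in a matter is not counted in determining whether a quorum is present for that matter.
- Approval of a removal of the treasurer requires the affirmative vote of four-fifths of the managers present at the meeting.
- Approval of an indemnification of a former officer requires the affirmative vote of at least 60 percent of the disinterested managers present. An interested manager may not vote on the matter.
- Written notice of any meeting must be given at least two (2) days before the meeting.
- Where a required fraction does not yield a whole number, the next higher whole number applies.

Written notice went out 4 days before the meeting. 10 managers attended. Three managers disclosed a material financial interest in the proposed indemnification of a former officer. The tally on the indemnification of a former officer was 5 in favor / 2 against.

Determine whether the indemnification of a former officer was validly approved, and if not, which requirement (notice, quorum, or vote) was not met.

Notice: 4 days given; 2 required (4 ≥ 2). Satisfied.
Quorum: 10 present, but the 3 interested managers do not count, leaving 7. Quorum is 7. Satisfied.
Vote: the indemnification of a former officer requires three-fifths of the disinterested managers present (10 − 3 = 7). 3/5 of 7 = 4.20, rounded up to 5, so 5 affirmative votes are needed; 5 voted in favor. Satisfied.

Valid — all requirements satisfied.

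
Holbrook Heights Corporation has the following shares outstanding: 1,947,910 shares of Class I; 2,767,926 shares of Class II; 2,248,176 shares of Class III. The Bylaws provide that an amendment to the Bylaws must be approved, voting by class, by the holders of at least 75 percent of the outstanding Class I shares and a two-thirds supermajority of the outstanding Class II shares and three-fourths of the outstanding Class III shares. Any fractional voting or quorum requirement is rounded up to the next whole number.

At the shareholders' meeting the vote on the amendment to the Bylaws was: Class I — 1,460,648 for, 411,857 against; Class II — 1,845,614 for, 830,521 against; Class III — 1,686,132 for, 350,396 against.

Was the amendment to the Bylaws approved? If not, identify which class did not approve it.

Class I: 3/4 of 1947910 = 1460932.50, rounded up to 1460933; 1,460,933 required, 1,460,648 in favor — not approved.
Class II: 2/3 of 2767926 = 1845284; 1,845,284 required, 1,845,614 in favor — approved.
Class III: 3/4 of 2248176 = 1686132; 1,686,132 required, 1,686,132 in favor — approved.

Not approved — the Class I shares did not give the required vote.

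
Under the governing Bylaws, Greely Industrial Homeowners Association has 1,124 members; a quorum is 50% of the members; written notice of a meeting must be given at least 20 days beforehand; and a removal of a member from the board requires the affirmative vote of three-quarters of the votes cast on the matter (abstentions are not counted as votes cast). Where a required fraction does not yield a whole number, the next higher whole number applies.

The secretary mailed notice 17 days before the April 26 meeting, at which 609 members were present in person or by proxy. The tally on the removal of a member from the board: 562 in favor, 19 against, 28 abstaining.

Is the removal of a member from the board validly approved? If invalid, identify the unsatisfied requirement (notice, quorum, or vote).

Notice: 17 days given; 20 required. Not satisfied.
Quorum: 50% of 1,124 = 562; 609 present. Satisfied.
Vote: requires three-fourths of the votes cast (609 − 28 abstaining = 581); 3/4 of 581 = 435.75, rounded up to 436, so 436 needed; 562 in favor. Satisfied.

Invalid — notice requirement not satisfied.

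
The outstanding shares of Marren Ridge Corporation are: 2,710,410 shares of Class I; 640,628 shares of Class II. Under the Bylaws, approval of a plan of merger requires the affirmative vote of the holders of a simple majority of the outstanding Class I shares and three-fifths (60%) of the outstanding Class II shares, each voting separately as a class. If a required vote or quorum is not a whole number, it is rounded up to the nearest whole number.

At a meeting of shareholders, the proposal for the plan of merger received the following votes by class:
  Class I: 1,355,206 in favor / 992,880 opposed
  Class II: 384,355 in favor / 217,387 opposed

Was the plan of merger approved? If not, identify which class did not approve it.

Class I: a majority of 2710410 is 1355206; 1,355,206 required, 1,355,206 in favor — approved.
Class II: 3/5 of 640628 = 384376.80, rounded up to 384377; 384,377 required, 384,355 in favor — not approved.

Not approved — the Class II shares did not give the required vote.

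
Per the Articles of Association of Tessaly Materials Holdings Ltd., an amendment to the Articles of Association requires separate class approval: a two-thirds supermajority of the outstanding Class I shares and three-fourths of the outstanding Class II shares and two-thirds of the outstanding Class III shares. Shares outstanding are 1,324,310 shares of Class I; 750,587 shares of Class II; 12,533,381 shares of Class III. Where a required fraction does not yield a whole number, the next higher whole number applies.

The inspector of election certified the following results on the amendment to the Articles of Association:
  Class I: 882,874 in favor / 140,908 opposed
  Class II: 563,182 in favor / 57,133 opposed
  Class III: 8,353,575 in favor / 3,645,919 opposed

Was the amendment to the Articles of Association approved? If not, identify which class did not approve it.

Not approved — the Class III shares did not give the required vote.

Class I: 2/3 of 1324310 = 882873.33, rounded up to 882874; 882,874 required, 882,874 in favor — approved.
Class II: 3/4 of 750587 = 562940.25, rounded up to 562941; 562,941 required, 563,182 in favor — approved.
Class III: 2/3 of 12533381 = 8355587.33, rounded up to 8355588; 8,355,588 required, 8,353,575 in favor — not approved.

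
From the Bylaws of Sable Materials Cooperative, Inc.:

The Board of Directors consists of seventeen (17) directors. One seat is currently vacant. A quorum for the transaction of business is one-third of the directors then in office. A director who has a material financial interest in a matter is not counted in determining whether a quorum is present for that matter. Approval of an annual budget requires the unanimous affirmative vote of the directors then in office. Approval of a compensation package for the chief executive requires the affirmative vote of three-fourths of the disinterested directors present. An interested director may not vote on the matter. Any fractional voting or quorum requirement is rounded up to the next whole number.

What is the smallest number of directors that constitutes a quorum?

1/3 of 16 = 5.33, rounded up to 6.

6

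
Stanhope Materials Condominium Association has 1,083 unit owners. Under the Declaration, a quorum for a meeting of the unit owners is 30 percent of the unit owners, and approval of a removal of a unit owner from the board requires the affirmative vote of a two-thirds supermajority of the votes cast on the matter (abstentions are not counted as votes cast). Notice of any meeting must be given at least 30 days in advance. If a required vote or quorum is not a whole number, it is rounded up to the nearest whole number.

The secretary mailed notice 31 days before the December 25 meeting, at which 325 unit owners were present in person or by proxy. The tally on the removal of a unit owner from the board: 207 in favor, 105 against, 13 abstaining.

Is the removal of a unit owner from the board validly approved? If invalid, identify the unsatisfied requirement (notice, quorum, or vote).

Invalid — vote requirement not satisfied.

Notice: 31 days given; 30 required. Satisfied.
Quorum: 30% of 1,083 = 324.90, rounded up to 325; 325 present. Satisfied.
Vote: requires two-thirds of the votes cast (325 − 13 abstaining = 312); 2/3 of 312 = 208, so 208 needed; 207 in favor. Not satisfied.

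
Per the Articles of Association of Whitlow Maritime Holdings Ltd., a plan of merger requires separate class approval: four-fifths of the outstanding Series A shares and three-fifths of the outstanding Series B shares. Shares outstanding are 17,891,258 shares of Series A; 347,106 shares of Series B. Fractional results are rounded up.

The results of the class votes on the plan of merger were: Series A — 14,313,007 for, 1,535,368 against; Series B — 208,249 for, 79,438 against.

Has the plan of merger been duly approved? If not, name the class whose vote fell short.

Series A: 4/5 of 17891258 = 14313006.40, rounded up to 14313007; 14,313,007 required, 14,313,007 in favor — approved.
Series B: 3/5 of 347106 = 208263.60, rounded up to 208264; 208,264 required, 208,249 in favor — not approved.

Not approved — the Series B shares did not give the required vote.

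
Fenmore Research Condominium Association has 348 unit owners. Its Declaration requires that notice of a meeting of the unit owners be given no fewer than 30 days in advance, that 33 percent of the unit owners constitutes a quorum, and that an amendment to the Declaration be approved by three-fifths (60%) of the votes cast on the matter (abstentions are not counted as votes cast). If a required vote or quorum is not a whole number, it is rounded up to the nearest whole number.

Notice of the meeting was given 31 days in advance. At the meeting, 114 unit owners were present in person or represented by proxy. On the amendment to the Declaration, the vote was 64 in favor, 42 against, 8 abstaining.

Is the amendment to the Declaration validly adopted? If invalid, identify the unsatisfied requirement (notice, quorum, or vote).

Notice: 31 days given; 30 required. Satisfied.
Quorum: 33% of 348 = 114.84, rounded up to 115; 114 present. Not satisfied.
Vote: requires three-fifths of the votes cast (114 − 8 abstaining = 106); 3/5 of 106 = 63.60, rounded up to 64, so 64 needed; 64 in favor. Satisfied.

Invalid — quorum requirement not satisfied.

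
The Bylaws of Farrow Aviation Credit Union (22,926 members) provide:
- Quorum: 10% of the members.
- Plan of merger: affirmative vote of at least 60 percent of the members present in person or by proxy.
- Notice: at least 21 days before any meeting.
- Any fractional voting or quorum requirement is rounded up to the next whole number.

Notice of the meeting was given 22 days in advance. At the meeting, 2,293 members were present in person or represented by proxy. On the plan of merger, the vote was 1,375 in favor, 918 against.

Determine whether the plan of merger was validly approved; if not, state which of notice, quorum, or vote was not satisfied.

Notice: 22 days given; 21 required. Satisfied.
Quorum: 10% of 22,926 = 2,292.60, rounded up to 2,293; 2,293 present. Satisfied.
Vote: requires three-fifths of those present (2,293); 3/5 of 2293 = 1375.80, rounded up to 1376, so 1,376 needed; 1,375 in favor. Not satisfied.

Invalid — vote requirement not satisfied.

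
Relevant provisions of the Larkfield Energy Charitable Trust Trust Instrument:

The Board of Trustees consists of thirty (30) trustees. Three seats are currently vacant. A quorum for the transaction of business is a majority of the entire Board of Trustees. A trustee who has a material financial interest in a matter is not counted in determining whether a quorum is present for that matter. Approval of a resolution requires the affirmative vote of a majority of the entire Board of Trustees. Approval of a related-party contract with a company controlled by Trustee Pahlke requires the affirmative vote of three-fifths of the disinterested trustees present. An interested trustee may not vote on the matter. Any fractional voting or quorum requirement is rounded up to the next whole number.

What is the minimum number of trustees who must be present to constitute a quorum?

16

A majority of 30 is 16.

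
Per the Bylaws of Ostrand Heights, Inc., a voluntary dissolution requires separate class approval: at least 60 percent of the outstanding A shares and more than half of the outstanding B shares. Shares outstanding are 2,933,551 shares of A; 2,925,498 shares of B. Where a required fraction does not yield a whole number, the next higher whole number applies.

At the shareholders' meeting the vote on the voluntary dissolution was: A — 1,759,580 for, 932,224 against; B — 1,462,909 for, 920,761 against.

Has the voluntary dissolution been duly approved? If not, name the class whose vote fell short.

A: 3/5 of 2933551 = 1760130.60, rounded up to 1760131; 1,760,131 required, 1,759,580 in favor — not approved.
B: a majority of 2925498 is 1462750; 1,462,750 required, 1,462,909 in favor — approved.

Not approved — the A shares did not give the required vote.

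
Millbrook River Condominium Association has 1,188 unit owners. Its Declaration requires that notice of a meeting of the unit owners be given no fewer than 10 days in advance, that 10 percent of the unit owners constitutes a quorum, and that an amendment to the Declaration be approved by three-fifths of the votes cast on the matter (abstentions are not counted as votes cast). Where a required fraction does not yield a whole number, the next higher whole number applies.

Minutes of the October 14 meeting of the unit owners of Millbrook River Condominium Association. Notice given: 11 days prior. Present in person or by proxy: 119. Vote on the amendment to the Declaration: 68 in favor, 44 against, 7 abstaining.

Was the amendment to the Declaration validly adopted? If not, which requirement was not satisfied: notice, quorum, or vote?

Valid — all requirements satisfied.

Notice: 11 days given; 10 required. Satisfied.
Quorum: 10% of 1,188 = 118.80, rounded up to 119; 119 present. Satisfied.
Vote: requires three-fifths of the votes cast (119 − 7 abstaining = 112); 3/5 of 112 = 67.20, rounded up to 68, so 68 needed; 68 in favor. Satisfied.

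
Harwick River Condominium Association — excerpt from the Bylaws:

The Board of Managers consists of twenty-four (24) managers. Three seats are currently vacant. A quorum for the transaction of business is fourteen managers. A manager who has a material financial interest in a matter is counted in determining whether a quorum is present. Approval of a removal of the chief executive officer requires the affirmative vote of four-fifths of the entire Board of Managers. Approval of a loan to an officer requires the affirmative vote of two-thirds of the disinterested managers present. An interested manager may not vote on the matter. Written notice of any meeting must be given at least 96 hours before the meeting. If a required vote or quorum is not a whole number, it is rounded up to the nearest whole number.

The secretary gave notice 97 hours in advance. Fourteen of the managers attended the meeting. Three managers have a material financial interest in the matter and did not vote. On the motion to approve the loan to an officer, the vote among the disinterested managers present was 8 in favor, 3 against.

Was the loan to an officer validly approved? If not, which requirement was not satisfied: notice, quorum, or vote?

Valid — all requirements satisfied.

Notice: 97 hours given; 96 required (97 ≥ 96). Satisfied.
Quorum: 14 present (interested managers count toward quorum); quorum is 14. Satisfied.
Vote: the loan to an officer requires two-thirds of the disinterested managers present (14 − 3 = 11). 2/3 of 11 = 7.33, rounded up to 8, so 8 affirmative votes are needed; 8 voted in favor. Satisfied.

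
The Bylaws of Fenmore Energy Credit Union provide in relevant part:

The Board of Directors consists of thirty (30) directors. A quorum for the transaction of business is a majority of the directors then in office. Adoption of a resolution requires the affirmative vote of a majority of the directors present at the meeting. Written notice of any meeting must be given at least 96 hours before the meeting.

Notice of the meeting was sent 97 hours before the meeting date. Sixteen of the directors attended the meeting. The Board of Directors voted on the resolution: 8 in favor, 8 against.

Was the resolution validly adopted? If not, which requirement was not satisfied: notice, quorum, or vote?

Invalid — vote requirement not satisfied.

Notice: 97 hours given; 96 required (97 ≥ 96). Satisfied.
Quorum: 16 present; quorum is 16. Satisfied.
Vote: the resolution requires a majority of the directors present (16). A majority of 16 is 9, so 9 affirmative votes are needed; 8 voted in favor. Not satisfied.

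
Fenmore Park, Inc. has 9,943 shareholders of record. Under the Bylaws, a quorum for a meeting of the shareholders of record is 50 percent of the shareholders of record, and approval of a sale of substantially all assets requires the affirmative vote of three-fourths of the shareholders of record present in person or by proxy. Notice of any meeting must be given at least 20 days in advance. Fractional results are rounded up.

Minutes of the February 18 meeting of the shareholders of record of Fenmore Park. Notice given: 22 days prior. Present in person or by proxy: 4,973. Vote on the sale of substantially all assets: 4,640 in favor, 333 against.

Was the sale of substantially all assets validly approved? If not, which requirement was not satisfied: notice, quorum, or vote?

Valid — all requirements satisfied.

Notice: 22 days given; 20 required. Satisfied.
Quorum: 50% of 9,943 = 4,971.50, rounded up to 4,972; 4,973 present. Satisfied.
Vote: requires three-fourths of those present (4,973); 3/4 of 4973 = 3729.75, rounded up to 3730, so 3,730 needed; 4,640 in favor. Satisfied.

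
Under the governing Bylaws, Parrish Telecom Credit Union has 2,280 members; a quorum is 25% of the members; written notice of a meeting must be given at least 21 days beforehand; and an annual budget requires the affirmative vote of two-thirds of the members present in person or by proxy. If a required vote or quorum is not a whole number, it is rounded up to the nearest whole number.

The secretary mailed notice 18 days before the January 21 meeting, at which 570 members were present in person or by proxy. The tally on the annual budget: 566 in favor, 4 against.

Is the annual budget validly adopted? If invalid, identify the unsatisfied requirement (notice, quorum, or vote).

Notice: 18 days given; 21 required. Not satisfied.
Quorum: 25% of 2,280 = 570; 570 present. Satisfied.
Vote: requires two-thirds of those present (570); 2/3 of 570 = 380, so 380 needed; 566 in favor. Satisfied.

Invalid — notice requirement not satisfied.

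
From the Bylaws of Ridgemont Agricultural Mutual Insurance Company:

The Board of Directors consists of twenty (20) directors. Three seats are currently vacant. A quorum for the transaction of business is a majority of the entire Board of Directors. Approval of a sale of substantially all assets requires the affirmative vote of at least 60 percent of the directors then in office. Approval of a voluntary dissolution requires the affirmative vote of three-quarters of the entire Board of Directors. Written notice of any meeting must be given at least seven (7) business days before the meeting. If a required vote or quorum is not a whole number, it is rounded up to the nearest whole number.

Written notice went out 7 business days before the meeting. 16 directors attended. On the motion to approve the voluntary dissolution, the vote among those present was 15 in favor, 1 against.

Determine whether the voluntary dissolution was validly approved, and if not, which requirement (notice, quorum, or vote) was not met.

Valid — all requirements satisfied.

Notice: 7 business days given; 7 required (7 ≥ 7). Satisfied.
Quorum: 16 present; quorum is 11. Satisfied.
Vote: the voluntary dissolution requires three-fourths of the entire Board of Directors (20). 3/4 of 20 = 15, so 15 affirmative votes are needed; 15 voted in favor. Satisfied.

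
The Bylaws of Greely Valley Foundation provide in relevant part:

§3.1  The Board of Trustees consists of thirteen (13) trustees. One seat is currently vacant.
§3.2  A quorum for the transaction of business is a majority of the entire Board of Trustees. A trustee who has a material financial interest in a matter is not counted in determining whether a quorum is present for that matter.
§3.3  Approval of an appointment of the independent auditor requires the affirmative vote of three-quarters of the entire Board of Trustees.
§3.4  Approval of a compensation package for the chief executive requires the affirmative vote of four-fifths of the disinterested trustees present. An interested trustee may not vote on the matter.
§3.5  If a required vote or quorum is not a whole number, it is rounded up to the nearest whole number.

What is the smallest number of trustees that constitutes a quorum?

7

A majority of 13 is 7.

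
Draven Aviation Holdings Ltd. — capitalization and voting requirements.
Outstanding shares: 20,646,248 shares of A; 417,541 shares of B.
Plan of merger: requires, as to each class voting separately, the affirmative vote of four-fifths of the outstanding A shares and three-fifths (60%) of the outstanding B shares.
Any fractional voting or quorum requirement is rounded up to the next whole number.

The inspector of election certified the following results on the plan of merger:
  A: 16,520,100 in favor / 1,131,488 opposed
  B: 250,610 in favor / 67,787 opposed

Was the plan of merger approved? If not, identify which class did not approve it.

A: 4/5 of 20646248 = 16516998.40, rounded up to 16516999; 16,516,999 required, 16,520,100 in favor — approved.
B: 3/5 of 417541 = 250524.60, rounded up to 250525; 250,525 required, 250,610 in favor — approved.

Approved — every class gave the required vote.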